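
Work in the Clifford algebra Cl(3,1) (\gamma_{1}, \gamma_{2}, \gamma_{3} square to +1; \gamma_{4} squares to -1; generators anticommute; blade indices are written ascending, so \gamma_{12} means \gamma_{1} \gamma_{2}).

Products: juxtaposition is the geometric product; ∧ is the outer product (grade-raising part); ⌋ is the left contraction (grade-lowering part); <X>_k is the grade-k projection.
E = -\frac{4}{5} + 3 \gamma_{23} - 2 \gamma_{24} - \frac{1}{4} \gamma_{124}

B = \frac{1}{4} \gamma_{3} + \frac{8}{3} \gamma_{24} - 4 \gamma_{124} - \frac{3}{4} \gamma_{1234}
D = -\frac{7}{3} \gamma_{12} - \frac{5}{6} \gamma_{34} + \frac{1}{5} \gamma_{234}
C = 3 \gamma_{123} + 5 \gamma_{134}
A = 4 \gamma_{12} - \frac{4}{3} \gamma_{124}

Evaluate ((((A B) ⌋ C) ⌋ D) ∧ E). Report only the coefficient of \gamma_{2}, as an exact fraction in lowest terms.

step 1: \frac{16}{3} - \frac{32}{9} \gamma_{1} - \gamma_{3} + 16 \gamma_{4} + \frac{32}{3} \gamma_{14} + 3 \gamma_{34} + \gamma_{123} + \frac{1}{3} \gamma_{1234}
step 2: -3 + 15 \gamma_{1} - \frac{160}{3} \gamma_{3} - 3 \gamma_{12} - 80 \gamma_{13} + 5 \gamma_{14} - \frac{32}{3} \gamma_{23} - \frac{160}{9} \gamma_{34} + 16 \gamma_{123} + \frac{80}{3} \gamma_{134}
step 3: \frac{211}{27} - \frac{347}{9} \gamma_{2} + \frac{2096}{45} \gamma_{4} + 7 \gamma_{12} + \frac{32}{3} \gamma_{24} + \frac{5}{2} \gamma_{34} - \frac{3}{5} \gamma_{234}
step 4: -\frac{844}{135} + \frac{1388}{45} \gamma_{2} - \frac{8384}{225} \gamma_{4} - \frac{28}{5} \gamma_{12} + \frac{211}{9} \gamma_{23} - \frac{3262}{135} \gamma_{24} - 2 \gamma_{34} - \frac{211}{108} \gamma_{124} + \frac{10516}{75} \gamma_{234}
Answer: \frac{1388}{45}


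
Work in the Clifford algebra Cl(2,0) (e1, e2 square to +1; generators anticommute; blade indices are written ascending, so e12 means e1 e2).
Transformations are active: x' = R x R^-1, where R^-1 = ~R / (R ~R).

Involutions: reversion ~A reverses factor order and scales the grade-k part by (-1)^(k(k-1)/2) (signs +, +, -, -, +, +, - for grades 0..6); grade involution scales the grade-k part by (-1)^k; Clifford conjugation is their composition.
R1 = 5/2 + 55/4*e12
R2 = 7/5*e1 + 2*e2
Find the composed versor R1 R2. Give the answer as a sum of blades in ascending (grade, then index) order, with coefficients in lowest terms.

Distribute over the terms of R1 (each basis-blade product reordered to ascending indices, repeated generators contracted through their squares):
(5/2) R2 = 7/2*e1 + 5*e2
(55/4*e12) R2 = 55/2*e1 - 77/4*e2
Summing the partial products and collecting blades:
Answer: 31*e1 - 57/4*e2


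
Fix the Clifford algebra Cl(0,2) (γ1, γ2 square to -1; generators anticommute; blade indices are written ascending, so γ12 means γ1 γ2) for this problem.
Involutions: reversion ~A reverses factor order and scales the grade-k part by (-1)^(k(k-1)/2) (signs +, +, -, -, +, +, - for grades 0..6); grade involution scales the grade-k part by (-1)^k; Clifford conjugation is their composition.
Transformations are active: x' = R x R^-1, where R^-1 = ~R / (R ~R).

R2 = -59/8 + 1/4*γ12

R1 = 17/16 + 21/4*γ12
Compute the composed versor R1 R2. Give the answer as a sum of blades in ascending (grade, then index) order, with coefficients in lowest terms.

Distribute over the terms of R1 (each basis-blade product reordered to ascending indices, repeated generators contracted through their squares):
(17/16) R2 = -1003/128 + 17/64*γ12
(21/4*γ12) R2 = -21/16 - 1239/32*γ12
Summing the partial products and collecting blades:
Answer: -1171/128 - 2461/64*γ12


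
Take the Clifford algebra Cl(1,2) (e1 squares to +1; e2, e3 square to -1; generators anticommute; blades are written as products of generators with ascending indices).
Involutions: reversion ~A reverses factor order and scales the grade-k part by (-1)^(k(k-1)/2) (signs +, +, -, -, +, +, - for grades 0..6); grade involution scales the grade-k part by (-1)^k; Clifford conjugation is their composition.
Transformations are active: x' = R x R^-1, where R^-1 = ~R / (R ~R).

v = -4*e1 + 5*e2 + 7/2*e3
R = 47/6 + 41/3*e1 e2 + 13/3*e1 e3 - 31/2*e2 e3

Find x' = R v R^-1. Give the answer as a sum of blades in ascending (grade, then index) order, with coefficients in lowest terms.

~R = 47/6 - 41/3*e1 e2 - 13/3*e1 e3 + 31/2*e2 e3, and R ~R = 1729/18, so R^-1 = ~R / (1729/18).
R v = -689/6*e1 + 1777/12*e2 - 131/4*e3 + 529/6*e1 e2 e3
Answer: -74664/1729*e1 + 13391/494*e2 - 58665/1729*e3


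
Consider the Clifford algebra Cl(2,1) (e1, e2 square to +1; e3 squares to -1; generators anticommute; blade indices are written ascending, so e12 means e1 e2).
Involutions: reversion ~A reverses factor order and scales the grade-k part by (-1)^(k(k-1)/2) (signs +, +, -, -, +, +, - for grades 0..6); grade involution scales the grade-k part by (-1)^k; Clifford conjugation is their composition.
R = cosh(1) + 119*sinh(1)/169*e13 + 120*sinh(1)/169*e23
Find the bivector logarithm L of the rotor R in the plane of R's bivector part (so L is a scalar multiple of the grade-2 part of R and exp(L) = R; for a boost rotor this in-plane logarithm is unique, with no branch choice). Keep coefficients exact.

The scalar part of R is cosh(1), which fixes the rapidity magnitude through cosh (cosh is even, so it cannot fix the sign — the bivector part carries that); dividing the bivector part by sinh of the rapidity gives the plane, and L = rapidity * plane, where the joint sign ambiguity of (rapidity, plane) cancels in the product.
Concretely: cosh(rapidity) = cosh(1) gives rapidity = ±1, and since rapidity/sinh(rapidity) is even the sign is immaterial: L = (rapidity/sinh(rapidity)) * <R>_2 = (1/sinh(1)) * <R>_2.
Answer: 119/169*e13 + 120/169*e23


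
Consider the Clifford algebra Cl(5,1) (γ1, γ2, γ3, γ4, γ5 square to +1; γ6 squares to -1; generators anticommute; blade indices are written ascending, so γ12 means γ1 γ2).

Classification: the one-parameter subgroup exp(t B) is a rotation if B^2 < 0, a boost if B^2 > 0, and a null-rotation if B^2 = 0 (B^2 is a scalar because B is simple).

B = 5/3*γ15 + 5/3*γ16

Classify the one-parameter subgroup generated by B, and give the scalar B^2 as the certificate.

B^2 term by term: the squares give (5/3)^2*(γ15)^2 + (5/3)^2*(γ16)^2 = 25/9*(-1) + 25/9*(+1) = 0 (each basis 2-blade squares to minus the product of its generators' squares); cross terms between blades sharing an index anticommute and cancel. So B^2 = 0.
Answer: null-rotation, certificate B^2 = 0. Because 0 is invariant under every versor sandwich, the classification follows from its sign alone.


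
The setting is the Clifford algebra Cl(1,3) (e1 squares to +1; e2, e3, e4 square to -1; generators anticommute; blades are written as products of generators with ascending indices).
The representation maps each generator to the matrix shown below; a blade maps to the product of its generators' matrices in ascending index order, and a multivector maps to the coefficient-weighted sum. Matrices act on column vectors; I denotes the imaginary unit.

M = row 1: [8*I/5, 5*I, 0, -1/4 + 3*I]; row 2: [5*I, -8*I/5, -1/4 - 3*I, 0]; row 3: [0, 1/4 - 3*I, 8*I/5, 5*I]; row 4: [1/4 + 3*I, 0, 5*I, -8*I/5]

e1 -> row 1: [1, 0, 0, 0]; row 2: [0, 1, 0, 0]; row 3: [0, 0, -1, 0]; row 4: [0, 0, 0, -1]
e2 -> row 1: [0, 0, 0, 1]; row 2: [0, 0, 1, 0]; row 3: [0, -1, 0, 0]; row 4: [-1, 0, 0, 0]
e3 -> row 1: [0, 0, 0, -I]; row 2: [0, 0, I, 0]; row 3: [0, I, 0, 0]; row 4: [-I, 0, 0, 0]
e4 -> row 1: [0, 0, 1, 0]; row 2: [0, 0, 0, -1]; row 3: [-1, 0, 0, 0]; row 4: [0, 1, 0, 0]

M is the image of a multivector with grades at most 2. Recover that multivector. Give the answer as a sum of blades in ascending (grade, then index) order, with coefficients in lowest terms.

Method: the blade images are trace-orthogonal — tr(rho(e_A) rho(e_B)^-1) = 4 if A = B and 0 otherwise — and rho(e_A)^-1 = (e_A)^2 * rho(e_A) with (e_A)^2 = +1 or -1, so the coefficient of e_A in the preimage is (e_A)^2 * tr(M rho(e_A))/4.
Nonzero projections over blades of grade <= 2: e2: (e2)^2 = -1, tr(M rho(e2)) = 1, coefficient -1/4; e3: (e3)^2 = -1, tr(M rho(e3)) = 12, coefficient -3; e2 e3: (e2 e3)^2 = -1, tr(M rho(e2 e3)) = 32/5, coefficient -8/5; e3 e4: (e3 e4)^2 = -1, tr(M rho(e3 e4)) = 20, coefficient -5. Every other blade of grade <= 2 projects to 0.
Answer: -1/4*e2 - 3*e3 - 8/5*e2 e3 - 5*e3 e4


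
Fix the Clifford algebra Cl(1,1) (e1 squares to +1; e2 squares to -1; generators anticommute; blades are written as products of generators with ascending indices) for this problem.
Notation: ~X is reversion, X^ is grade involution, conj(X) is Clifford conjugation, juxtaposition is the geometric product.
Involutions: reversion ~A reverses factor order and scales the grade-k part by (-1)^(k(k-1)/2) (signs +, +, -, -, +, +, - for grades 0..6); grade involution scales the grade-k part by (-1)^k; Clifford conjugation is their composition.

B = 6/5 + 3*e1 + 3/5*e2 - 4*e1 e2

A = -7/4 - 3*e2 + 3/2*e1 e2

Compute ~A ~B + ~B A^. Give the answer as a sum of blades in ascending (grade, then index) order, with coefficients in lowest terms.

first term: -63/10 - 327/20*e1 - 3/20*e2 + 1/5*e1 e2
second term: 21/10 - 327/20*e1 + 141/20*e2 + 19/5*e1 e2
Answer: -21/5 - 327/10*e1 + 69/10*e2 + 4*e1 e2


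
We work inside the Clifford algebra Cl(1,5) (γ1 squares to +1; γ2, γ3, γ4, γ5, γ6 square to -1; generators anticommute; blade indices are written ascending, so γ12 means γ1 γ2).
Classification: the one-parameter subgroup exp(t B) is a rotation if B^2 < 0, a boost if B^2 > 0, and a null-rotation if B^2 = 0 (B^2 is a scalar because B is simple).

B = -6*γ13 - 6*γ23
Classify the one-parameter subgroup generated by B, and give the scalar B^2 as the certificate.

B^2 term by term: the squares give (-6)^2*(γ13)^2 + (-6)^2*(γ23)^2 = 36*(+1) + 36*(-1) = 0 (each basis 2-blade squares to minus the product of its generators' squares); cross terms between blades sharing an index anticommute and cancel. So B^2 = 0.
Answer: null-rotation, certificate B^2 = 0. Because 0 is invariant under every versor sandwich, the classification follows from its sign alone.


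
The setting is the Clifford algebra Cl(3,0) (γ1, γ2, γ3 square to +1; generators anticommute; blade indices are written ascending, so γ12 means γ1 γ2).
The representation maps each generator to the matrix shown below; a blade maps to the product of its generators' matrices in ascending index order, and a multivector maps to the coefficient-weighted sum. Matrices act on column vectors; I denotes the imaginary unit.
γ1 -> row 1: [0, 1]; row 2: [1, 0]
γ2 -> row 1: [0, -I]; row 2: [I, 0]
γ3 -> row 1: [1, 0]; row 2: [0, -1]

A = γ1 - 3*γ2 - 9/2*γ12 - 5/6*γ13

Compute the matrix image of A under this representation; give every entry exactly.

Bivector images (products of the table entries): rho(γ12) = rho(γ1)rho(γ2) = row 1: [I, 0]; row 2: [0, -I]; rho(γ13) = rho(γ1)rho(γ3) = row 1: [0, -1]; row 2: [1, 0].
M = (1)*rho(γ1) + (-3)*rho(γ2) + (-9/2)*rho(γ12) + (-5/6)*rho(γ13), summed entrywise:
Answer: row 1: [-9*I/2, 11/6 + 3*I]; row 2: [1/6 - 3*I, 9*I/2]


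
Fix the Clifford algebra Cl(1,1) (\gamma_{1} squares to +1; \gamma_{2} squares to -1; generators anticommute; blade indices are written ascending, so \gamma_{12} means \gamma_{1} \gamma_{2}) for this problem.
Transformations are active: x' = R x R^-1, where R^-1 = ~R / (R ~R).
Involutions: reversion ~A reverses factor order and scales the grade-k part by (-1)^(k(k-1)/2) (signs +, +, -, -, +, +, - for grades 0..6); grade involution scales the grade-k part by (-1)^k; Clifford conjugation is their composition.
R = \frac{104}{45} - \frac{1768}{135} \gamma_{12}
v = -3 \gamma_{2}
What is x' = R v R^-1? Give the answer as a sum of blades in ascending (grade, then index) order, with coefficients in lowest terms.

~R = \frac{104}{45} + \frac{1768}{135} \gamma_{12}, and R ~R = -\frac{605696}{3645}, so R^-1 = ~R / (-\frac{605696}{3645}).
R v = -\frac{1768}{45} \gamma_{1} - \frac{104}{15} \gamma_{2}
Answer: \frac{153}{140} \gamma_{1} + \frac{447}{140} \gamma_{2}


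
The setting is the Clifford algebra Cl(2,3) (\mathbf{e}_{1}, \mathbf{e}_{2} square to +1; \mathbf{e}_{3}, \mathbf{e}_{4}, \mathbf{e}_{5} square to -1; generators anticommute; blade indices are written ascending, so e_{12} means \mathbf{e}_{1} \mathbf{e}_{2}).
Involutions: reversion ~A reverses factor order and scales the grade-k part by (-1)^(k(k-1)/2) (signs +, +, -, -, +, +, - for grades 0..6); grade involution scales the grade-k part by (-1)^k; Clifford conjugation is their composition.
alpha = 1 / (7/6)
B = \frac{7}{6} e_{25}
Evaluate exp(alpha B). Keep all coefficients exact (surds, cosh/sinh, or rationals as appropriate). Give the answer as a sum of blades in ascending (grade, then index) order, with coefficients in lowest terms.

B^2 = (\frac{7}{6})^2*(e_{25})^2 = \frac{49}{36}*(+1) = \frac{49}{36} (a basis 2-blade squares to minus the product of its generators' squares).
B^2 = \frac{49}{36} — the positive square puts this in the hyperbolic regime; l = \frac{7}{6}, alpha*l = 1, so exp(alpha B) = cosh(1) + (sinh(1)/(\frac{7}{6}))*B = \cosh{\left(1 \right)} + (\frac{6 \sinh{\left(1 \right)}}{7})*B.
Answer: \cosh{\left(1 \right)} + \sinh{\left(1 \right)} e_{25}


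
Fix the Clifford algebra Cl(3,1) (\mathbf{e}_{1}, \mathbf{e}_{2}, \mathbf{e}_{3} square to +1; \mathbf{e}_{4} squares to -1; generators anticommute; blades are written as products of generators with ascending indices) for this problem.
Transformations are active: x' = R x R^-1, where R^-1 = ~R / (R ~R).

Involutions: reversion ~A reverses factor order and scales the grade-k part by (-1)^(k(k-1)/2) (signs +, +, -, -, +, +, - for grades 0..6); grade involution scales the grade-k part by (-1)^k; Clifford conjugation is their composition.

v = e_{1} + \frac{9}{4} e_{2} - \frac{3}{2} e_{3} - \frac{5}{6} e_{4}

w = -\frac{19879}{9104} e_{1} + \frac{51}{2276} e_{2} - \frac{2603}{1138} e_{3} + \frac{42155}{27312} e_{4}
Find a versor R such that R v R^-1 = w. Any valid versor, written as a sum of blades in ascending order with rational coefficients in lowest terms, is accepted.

Take R = v + w = -\frac{10775}{9104} e_{1} + \frac{1293}{569} e_{2} - \frac{2155}{569} e_{3} + \frac{6465}{9104} e_{4}. Because q(v) = q(w) = \frac{1097}{144}, conjugation by R sends v exactly to w.
Answer: -\frac{10775}{9104} e_{1} + \frac{1293}{569} e_{2} - \frac{2155}{569} e_{3} + \frac{6465}{9104} e_{4}


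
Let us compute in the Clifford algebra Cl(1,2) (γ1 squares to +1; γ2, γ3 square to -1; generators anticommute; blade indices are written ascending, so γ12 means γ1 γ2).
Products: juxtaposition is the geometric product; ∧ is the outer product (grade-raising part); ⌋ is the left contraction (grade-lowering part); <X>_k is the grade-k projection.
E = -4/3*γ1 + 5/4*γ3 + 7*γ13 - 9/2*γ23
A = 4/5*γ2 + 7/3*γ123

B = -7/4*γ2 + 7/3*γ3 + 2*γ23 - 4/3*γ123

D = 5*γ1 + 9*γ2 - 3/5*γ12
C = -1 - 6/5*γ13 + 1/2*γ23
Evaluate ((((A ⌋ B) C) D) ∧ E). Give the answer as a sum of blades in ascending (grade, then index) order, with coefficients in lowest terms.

step 1: 203/45 - 8/5*γ3 - 16/15*γ13
step 2: -727/225 + 48/25*γ1 - 4/5*γ2 + 8/5*γ3 - 8/15*γ12 - 326/75*γ13 + 203/90*γ23
step 3: 428/25 - 2447/225*γ1 - 10337/375*γ2 + 1261/30*γ3 + 8707/375*γ12 - 1403/150*γ13 - 1474/125*γ23 + 22247/450*γ123
step 4: -1712/75*γ1 + 107/5*γ3 - 41348/1125*γ12 + 16229/100*γ13 - 33449/300*γ23 + 85993/300*γ123
Answer: -1712/75*γ1 + 107/5*γ3 - 41348/1125*γ12 + 16229/100*γ13 - 33449/300*γ23 + 85993/300*γ123


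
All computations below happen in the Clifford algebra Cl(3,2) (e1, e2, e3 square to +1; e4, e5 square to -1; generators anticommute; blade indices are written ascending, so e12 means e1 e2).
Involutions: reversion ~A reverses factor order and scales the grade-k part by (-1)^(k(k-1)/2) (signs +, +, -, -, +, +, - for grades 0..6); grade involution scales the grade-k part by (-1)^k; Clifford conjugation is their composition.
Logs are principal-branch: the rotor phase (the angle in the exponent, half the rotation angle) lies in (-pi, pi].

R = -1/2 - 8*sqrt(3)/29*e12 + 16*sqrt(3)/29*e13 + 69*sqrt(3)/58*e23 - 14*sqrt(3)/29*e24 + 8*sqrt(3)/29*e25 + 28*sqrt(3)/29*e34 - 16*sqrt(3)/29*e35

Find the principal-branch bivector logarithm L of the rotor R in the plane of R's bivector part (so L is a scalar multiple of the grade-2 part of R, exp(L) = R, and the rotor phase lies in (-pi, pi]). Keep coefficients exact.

The scalar part of R is -1/2, and that scalar determines the rotor phase on the principal branch; recovering the unit plane as bivector-part over sine of the phase gives L = phase * plane.
Concretely: cos(phase) = -1/2 gives phase = ±2*pi/3, and since phase/sin(phase) is even the sign is immaterial: L = (phase/sin(phase)) * <R>_2 = (4*sqrt(3)*pi/9) * <R>_2.
Answer: -32*pi/87*e12 + 64*pi/87*e13 + 46*pi/29*e23 - 56*pi/87*e24 + 32*pi/87*e25 + 112*pi/87*e34 - 64*pi/87*e35


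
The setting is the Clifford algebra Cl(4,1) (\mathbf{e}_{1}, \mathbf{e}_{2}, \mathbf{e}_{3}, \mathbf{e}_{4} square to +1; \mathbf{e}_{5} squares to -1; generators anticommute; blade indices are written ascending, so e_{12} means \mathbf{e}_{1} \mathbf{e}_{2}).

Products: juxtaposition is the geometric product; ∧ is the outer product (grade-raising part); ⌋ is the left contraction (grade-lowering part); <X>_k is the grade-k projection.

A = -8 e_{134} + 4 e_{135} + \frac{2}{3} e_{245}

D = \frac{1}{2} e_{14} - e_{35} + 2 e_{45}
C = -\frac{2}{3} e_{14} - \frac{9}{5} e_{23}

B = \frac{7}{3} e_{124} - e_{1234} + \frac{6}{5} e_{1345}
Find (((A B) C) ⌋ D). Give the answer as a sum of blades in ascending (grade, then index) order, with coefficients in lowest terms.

step 1: -8 e_{2} - \frac{24}{5} e_{4} + \frac{48}{5} e_{5} + \frac{14}{9} e_{15} - \frac{56}{3} e_{23} - \frac{4}{5} e_{123} - \frac{2}{3} e_{135} - 4 e_{245} - \frac{28}{3} e_{2345}
step 2: -\frac{168}{5} - \frac{116}{25} e_{1} + \frac{72}{5} e_{3} - \frac{2408}{135} e_{45} - \frac{16}{3} e_{124} + \frac{22}{15} e_{125} - \frac{32}{5} e_{145} + \frac{688}{75} e_{234} - \frac{432}{25} e_{235} + \frac{304}{45} e_{345} + \frac{112}{9} e_{1234} - \frac{406}{45} e_{1235}
step 3: -\frac{4816}{135} - \frac{58}{25} e_{4} - \frac{72}{5} e_{5} - \frac{84}{5} e_{14} + \frac{168}{5} e_{35} - \frac{336}{5} e_{45}
Answer: -\frac{4816}{135} - \frac{58}{25} e_{4} - \frac{72}{5} e_{5} - \frac{84}{5} e_{14} + \frac{168}{5} e_{35} - \frac{336}{5} e_{45}


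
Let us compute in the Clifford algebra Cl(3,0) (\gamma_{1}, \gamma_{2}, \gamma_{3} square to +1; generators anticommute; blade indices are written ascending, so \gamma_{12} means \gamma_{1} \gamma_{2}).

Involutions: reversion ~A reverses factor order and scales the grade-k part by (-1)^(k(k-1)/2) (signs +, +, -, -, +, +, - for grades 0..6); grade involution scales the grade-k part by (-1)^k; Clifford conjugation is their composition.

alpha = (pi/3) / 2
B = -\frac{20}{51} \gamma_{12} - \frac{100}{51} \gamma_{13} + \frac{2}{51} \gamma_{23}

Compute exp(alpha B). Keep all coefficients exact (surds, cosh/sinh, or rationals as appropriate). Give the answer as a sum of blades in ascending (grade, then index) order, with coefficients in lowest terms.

B^2 term by term: the squares give (-\frac{20}{51})^2*(\gamma_{12})^2 + (-\frac{100}{51})^2*(\gamma_{13})^2 + (\frac{2}{51})^2*(\gamma_{23})^2 = \frac{400}{2601}*(-1) + \frac{10000}{2601}*(-1) + \frac{4}{2601}*(-1) = -4 (each basis 2-blade squares to minus the product of its generators' squares); cross terms between blades sharing an index anticommute and cancel. So B^2 = -4.
B^2 = -4 — a negative square means the series sums to a rotation: l = 2, alpha*l = \frac{\pi}{3}, so exp(alpha B) = cos(\frac{\pi}{3}) + (sin(\frac{\pi}{3})/2)*B = \frac{1}{2} + (\frac{\sqrt{3}}{4})*B.
Answer: \frac{1}{2} - \frac{5 \sqrt{3}}{51} \gamma_{12} - \frac{25 \sqrt{3}}{51} \gamma_{13} + \frac{\sqrt{3}}{102} \gamma_{23}


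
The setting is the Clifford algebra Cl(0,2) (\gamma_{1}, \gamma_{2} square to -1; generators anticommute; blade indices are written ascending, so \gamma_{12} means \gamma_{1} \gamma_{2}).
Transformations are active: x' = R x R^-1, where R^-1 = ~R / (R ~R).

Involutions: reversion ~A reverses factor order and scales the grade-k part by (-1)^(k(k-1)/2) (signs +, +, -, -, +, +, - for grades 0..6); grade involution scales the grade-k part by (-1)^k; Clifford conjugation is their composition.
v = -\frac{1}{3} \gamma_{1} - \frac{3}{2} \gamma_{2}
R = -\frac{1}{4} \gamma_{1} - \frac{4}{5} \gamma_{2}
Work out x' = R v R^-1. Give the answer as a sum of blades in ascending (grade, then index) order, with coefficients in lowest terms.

~R = -\frac{1}{4} \gamma_{1} - \frac{4}{5} \gamma_{2}, and R ~R = -\frac{281}{400}, so R^-1 = ~R / (-\frac{281}{400}).
R v = -\frac{77}{60} + \frac{13}{120} \gamma_{12}
Answer: -\frac{163}{281} \gamma_{1} - \frac{2399}{1686} \gamma_{2}


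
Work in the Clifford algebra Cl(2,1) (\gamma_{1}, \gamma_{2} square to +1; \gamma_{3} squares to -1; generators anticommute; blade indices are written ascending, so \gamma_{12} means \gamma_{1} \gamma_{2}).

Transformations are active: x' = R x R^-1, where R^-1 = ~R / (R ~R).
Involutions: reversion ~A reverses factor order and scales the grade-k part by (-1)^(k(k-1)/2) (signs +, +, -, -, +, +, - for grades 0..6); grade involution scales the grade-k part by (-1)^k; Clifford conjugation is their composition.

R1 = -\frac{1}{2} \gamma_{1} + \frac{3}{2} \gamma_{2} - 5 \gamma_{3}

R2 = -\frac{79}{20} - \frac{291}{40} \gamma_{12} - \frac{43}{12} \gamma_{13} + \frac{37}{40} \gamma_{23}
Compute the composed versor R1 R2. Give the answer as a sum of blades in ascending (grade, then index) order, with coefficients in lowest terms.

Distribute over the terms of R1 (each basis-blade product reordered to ascending indices, repeated generators contracted through their squares):
(-\frac{1}{2} \gamma_{1}) R2 = \frac{79}{40} \gamma_{1} + \frac{291}{80} \gamma_{2} + \frac{43}{24} \gamma_{3} - \frac{37}{80} \gamma_{123}
(\frac{3}{2} \gamma_{2}) R2 = \frac{873}{80} \gamma_{1} - \frac{237}{40} \gamma_{2} + \frac{111}{80} \gamma_{3} + \frac{43}{8} \gamma_{123}
(-5 \gamma_{3}) R2 = \frac{215}{12} \gamma_{1} - \frac{37}{8} \gamma_{2} + \frac{79}{4} \gamma_{3} + \frac{291}{8} \gamma_{123}
Summing the partial products and collecting blades:
Answer: \frac{7393}{240} \gamma_{1} - \frac{553}{80} \gamma_{2} + \frac{5503}{240} \gamma_{3} + \frac{3303}{80} \gamma_{123}


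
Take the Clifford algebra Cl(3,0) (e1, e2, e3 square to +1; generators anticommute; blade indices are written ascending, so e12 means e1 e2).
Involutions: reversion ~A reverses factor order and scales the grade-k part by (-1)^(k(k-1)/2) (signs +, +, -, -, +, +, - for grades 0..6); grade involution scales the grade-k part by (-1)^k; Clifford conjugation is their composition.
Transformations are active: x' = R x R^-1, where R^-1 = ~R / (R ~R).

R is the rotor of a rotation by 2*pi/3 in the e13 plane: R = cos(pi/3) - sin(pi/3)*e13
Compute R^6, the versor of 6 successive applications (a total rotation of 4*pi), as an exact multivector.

Rotor phase runs at HALF the rotation angle; powers of one rotor simply add phase, so after 6 steps in e13 the phase is 6*pi/3 = 2*pi and R^6 = cos(2*pi) - sin(2*pi)*e13.
cos(2*pi) = 1 and sin(2*pi) = 0, so R^6 = 1. The total rotation 4*pi is 2 full turns, so every vector returns to itself, yet the rotor is +1, back on the identity sheet (an even number of 2*pi turns).
Answer: 1


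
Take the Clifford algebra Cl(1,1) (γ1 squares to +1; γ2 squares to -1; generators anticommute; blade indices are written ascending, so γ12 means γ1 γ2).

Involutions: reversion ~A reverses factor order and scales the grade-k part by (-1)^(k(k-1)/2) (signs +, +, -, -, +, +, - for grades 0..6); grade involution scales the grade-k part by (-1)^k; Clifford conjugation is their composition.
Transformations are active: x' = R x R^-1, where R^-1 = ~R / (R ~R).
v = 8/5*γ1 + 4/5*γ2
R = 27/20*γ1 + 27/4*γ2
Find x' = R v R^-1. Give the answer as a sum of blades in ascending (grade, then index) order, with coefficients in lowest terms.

~R = 27/20*γ1 + 27/4*γ2, and R ~R = -2187/50, so R^-1 = ~R / (-2187/50).
R v = -81/25 - 243/25*γ12
Answer: -7/5*γ1 + 1/5*γ2


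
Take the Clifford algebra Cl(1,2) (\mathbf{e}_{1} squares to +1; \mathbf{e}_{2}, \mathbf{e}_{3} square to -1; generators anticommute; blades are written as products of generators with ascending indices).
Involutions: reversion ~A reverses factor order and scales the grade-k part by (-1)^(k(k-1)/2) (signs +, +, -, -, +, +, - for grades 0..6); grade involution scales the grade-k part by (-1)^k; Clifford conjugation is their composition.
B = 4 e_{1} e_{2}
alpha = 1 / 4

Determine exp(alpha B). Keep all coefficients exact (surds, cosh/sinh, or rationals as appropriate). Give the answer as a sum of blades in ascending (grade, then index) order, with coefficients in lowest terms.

B^2 = (4)^2*(e_{1} e_{2})^2 = 16*(+1) = 16 (a basis 2-blade squares to minus the product of its generators' squares).
B^2 = 16 — the positive square puts this in the hyperbolic regime; l = 4, alpha*l = 1, so exp(alpha B) = cosh(1) + (sinh(1)/4)*B = \cosh{\left(1 \right)} + (\frac{\sinh{\left(1 \right)}}{4})*B.
Answer: \cosh{\left(1 \right)} + \sinh{\left(1 \right)} e_{1} e_{2}


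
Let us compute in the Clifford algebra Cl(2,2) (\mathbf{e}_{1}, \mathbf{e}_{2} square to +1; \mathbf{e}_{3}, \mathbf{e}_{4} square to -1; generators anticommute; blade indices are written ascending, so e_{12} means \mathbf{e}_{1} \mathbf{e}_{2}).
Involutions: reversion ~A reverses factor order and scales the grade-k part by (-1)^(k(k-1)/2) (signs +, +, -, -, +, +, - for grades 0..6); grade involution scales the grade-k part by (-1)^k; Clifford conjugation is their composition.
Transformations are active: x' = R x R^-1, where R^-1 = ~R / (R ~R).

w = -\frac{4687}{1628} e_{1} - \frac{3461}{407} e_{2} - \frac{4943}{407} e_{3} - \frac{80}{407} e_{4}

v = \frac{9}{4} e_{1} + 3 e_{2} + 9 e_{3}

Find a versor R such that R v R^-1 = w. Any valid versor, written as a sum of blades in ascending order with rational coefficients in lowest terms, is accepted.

A norm check does it: q(v) = q(w) = -\frac{1071}{16}, hence R = v + w = -\frac{256}{407} e_{1} - \frac{2240}{407} e_{2} - \frac{1280}{407} e_{3} - \frac{80}{407} e_{4} realises the map — parallel part kept, (v - w)/2 negated, v carried to w.
Answer: -\frac{256}{407} e_{1} - \frac{2240}{407} e_{2} - \frac{1280}{407} e_{3} - \frac{80}{407} e_{4}


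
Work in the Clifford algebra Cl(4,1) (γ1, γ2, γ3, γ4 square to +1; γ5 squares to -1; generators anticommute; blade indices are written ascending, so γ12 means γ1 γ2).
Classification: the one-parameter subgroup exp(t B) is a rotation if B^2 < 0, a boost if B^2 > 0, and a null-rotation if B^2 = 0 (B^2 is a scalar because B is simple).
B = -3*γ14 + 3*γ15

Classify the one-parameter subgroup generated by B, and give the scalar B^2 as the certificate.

B^2 term by term: the squares give (-3)^2*(γ14)^2 + (3)^2*(γ15)^2 = 9*(-1) + 9*(+1) = 0 (each basis 2-blade squares to minus the product of its generators' squares); cross terms between blades sharing an index anticommute and cancel. So B^2 = 0.
Answer: null-rotation, certificate B^2 = 0. Because 0 is invariant under every versor sandwich, the classification follows from its sign alone.


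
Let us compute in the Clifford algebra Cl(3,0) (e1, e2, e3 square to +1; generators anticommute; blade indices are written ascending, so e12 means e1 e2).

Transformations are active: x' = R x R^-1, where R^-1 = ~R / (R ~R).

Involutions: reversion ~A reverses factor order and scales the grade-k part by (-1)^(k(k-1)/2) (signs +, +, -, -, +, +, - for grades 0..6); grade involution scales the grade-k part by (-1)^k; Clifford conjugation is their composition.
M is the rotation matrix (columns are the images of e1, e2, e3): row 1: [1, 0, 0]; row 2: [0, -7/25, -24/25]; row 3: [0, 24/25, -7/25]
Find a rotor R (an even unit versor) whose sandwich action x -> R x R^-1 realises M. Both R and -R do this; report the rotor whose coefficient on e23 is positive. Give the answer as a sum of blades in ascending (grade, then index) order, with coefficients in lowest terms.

Method: write R = a + b12*e12 + b13*e13 + b23*e23 with a^2 + b12^2 + b13^2 + b23^2 = 1 (so R^-1 = ~R). Expanding the columns R e_j ~R gives tr M = 4a^2 - 1 and, from the antisymmetric part, M21 - M12 = -4a*b12, M13 - M31 = 4a*b13, M32 - M23 = -4a*b23.
Here tr M = 11/25, so a^2 = (1 + tr M)/4 = 9/25 and a = ±3/5. Taking a = 3/5: M21 - M12 = 0, M13 - M31 = 0, M32 - M23 = 48/25, giving b12 = 0, b13 = 0, b23 = -4/5, i.e. R = 3/5 - 4/5*e23.
Its e23 coefficient is negative, so report the other preimage -R.
Answer: -3/5 + 4/5*e23. Sheet selection: the two-to-one cover makes ±R indistinguishable at the matrix level (trace 11/25), so uniqueness comes from the required sign on e23.


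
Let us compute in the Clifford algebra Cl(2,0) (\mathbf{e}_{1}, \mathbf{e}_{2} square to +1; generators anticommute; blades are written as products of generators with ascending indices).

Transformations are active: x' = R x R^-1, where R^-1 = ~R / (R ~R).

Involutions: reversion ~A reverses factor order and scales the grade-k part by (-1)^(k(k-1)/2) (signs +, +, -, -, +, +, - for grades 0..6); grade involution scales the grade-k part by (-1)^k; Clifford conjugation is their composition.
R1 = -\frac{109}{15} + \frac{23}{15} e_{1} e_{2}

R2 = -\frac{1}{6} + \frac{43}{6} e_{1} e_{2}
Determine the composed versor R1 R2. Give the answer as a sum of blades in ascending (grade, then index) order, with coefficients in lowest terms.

Distribute over the terms of R1 (each basis-blade product reordered to ascending indices, repeated generators contracted through their squares):
(-\frac{109}{15}) R2 = \frac{109}{90} - \frac{4687}{90} e_{1} e_{2}
(\frac{23}{15} e_{1} e_{2}) R2 = -\frac{989}{90} - \frac{23}{90} e_{1} e_{2}
Summing the partial products and collecting blades:
Answer: -\frac{88}{9} - \frac{157}{3} e_{1} e_{2}


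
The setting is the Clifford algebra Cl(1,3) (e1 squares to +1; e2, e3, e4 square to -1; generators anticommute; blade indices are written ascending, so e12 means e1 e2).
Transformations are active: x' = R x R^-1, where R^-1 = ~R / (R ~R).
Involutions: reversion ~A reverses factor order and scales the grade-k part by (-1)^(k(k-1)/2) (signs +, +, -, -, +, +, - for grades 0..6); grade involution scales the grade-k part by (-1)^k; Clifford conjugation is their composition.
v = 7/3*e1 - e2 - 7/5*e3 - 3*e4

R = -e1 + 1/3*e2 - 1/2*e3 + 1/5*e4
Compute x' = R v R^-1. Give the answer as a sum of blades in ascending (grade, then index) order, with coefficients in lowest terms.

~R = -e1 + 1/3*e2 - 1/2*e3 + 1/5*e4, and R ~R = 539/900, so R^-1 = ~R / (539/900).
R v = -21/10 + 2/9*e12 + 77/30*e13 + 38/15*e14 - 29/30*e23 - 4/5*e24 + 89/50*e34
Answer: 1081/231*e1 - 103/77*e2 + 1889/385*e3 + 123/77*e4


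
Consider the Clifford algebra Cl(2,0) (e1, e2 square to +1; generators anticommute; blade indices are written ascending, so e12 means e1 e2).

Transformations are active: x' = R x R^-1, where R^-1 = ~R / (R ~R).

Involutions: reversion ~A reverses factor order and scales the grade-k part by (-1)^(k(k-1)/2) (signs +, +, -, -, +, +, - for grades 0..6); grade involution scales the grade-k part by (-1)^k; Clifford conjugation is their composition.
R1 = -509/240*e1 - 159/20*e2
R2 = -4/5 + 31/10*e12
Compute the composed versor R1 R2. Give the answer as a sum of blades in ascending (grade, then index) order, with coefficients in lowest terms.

Distribute over the terms of R1 (each basis-blade product reordered to ascending indices, repeated generators contracted through their squares):
(-509/240*e1) R2 = 509/300*e1 - 15779/2400*e2
(-159/20*e2) R2 = 4929/200*e1 + 159/25*e2
Summing the partial products and collecting blades:
Answer: 3161/120*e1 - 103/480*e2


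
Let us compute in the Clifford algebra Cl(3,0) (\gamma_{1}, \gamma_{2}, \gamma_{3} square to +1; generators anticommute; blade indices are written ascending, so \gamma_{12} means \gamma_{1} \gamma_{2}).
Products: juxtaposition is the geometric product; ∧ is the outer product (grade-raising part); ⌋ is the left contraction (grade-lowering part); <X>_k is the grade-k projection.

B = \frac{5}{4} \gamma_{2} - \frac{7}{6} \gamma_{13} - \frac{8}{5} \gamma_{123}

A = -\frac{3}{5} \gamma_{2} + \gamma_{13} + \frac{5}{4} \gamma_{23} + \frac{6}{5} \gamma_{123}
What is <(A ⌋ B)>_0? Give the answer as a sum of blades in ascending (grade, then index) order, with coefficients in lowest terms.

step 1: \frac{701}{300} + 2 \gamma_{1} - \frac{8}{5} \gamma_{2} - \frac{24}{25} \gamma_{13}
step 2: \frac{701}{300}
Answer: \frac{701}{300}


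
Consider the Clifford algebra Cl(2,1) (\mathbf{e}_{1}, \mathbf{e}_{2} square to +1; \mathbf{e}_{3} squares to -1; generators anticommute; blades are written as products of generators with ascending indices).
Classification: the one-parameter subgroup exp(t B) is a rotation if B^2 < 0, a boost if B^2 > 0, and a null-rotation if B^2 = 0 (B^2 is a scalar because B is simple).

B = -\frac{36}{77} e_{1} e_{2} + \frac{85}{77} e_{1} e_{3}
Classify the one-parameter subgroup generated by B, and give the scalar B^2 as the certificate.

B^2 term by term: the squares give (-\frac{36}{77})^2*(e_{1} e_{2})^2 + (\frac{85}{77})^2*(e_{1} e_{3})^2 = \frac{1296}{5929}*(-1) + \frac{7225}{5929}*(+1) = 1 (each basis 2-blade squares to minus the product of its generators' squares); cross terms between blades sharing an index anticommute and cancel. So B^2 = 1.
Answer: boost, certificate B^2 = 1. The invariant at work: B^2 = 1 is unchanged by conjugation, hence its sign classifies the subgroup whatever basis B is written in.


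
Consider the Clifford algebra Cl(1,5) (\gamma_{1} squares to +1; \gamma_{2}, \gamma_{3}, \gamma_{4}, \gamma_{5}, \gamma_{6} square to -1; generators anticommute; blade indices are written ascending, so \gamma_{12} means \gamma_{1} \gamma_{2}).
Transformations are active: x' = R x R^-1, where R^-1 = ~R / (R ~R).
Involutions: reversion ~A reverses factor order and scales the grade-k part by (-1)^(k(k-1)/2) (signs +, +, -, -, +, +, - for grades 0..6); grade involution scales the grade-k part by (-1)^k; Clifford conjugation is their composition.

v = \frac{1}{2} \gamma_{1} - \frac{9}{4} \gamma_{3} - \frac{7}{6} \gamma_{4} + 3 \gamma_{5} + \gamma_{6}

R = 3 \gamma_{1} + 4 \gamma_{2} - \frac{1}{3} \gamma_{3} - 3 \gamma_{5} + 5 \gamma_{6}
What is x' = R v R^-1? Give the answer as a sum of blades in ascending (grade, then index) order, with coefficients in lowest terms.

~R = 3 \gamma_{1} + 4 \gamma_{2} - \frac{1}{3} \gamma_{3} - 3 \gamma_{5} + 5 \gamma_{6}, and R ~R = -\frac{370}{9}, so R^-1 = ~R / (-\frac{370}{9}).
R v = \frac{19}{4} - 2 \gamma_{12} - \frac{79}{12} \gamma_{13} - \frac{7}{2} \gamma_{14} + \frac{21}{2} \gamma_{15} + \frac{1}{2} \gamma_{16} - 9 \gamma_{23} - \frac{14}{3} \gamma_{24} + 12 \gamma_{25} + 4 \gamma_{26} + \frac{7}{18} \gamma_{34} - \frac{31}{4} \gamma_{35} + \frac{131}{12} \gamma_{36} - \frac{7}{2} \gamma_{45} + \frac{35}{6} \gamma_{46} - 18 \gamma_{56}
Answer: -\frac{883}{740} \gamma_{1} - \frac{171}{185} \gamma_{2} + \frac{861}{370} \gamma_{3} + \frac{7}{6} \gamma_{4} - \frac{1707}{740} \gamma_{5} - \frac{319}{148} \gamma_{6}


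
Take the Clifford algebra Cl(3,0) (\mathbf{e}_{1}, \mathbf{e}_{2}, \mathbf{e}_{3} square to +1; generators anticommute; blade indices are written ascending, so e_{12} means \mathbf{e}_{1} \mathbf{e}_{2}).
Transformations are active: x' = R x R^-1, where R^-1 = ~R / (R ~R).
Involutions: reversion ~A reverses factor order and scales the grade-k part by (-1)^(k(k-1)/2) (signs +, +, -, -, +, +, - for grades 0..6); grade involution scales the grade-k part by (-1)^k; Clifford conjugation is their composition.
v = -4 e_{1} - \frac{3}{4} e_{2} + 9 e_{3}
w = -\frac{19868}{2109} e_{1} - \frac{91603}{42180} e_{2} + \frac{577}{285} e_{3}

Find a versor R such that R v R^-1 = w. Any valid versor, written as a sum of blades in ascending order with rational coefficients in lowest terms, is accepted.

Why this works: both vectors square to \frac{1561}{16}, so q(v) = q(w) and R = v + w = -\frac{28304}{2109} e_{1} - \frac{61619}{21090} e_{2} + \frac{3142}{285} e_{3} carries v to w — its own direction survives, the complement (v - w)/2 flips.
Answer: -\frac{28304}{2109} e_{1} - \frac{61619}{21090} e_{2} + \frac{3142}{285} e_{3}


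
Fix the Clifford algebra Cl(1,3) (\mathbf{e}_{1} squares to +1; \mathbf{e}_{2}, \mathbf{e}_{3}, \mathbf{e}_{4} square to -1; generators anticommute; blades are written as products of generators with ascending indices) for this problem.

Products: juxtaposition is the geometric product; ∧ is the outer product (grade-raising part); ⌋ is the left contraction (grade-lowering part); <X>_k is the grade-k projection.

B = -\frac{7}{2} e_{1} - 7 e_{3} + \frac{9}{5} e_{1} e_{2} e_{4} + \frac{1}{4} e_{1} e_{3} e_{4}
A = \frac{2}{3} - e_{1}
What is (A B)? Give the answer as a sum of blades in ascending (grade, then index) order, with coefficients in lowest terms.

step 1: \frac{7}{2} - \frac{7}{3} e_{1} - \frac{14}{3} e_{3} + 7 e_{1} e_{3} - \frac{9}{5} e_{2} e_{4} - \frac{1}{4} e_{3} e_{4} + \frac{6}{5} e_{1} e_{2} e_{4} + \frac{1}{6} e_{1} e_{3} e_{4}
Answer: \frac{7}{2} - \frac{7}{3} e_{1} - \frac{14}{3} e_{3} + 7 e_{1} e_{3} - \frac{9}{5} e_{2} e_{4} - \frac{1}{4} e_{3} e_{4} + \frac{6}{5} e_{1} e_{2} e_{4} + \frac{1}{6} e_{1} e_{3} e_{4}


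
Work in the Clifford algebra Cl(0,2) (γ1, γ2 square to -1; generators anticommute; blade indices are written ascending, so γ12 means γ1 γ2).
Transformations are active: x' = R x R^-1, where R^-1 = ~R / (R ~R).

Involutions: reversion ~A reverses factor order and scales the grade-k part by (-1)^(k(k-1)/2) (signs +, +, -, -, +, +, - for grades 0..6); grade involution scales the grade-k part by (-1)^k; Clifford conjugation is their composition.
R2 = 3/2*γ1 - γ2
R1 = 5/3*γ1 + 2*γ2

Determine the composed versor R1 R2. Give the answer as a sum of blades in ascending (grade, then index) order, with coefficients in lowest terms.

Distribute over the terms of R1 (each basis-blade product reordered to ascending indices, repeated generators contracted through their squares):
(5/3*γ1) R2 = -5/2 - 5/3*γ12
(2*γ2) R2 = 2 - 3*γ12
Summing the partial products and collecting blades:
Answer: -1/2 - 14/3*γ12


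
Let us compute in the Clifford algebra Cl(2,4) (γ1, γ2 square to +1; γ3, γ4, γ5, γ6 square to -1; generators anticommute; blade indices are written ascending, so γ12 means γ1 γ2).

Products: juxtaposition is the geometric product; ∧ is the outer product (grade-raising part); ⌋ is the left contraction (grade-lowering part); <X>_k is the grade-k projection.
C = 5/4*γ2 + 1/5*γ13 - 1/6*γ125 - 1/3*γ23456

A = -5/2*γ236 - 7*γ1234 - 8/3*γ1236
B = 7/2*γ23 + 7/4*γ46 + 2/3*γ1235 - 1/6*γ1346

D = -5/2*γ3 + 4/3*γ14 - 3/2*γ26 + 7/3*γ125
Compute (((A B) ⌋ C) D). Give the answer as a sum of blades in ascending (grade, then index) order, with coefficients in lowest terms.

step 1: -35/4*γ6 - 49/2*γ14 - 28/3*γ16 - 4/9*γ24 + 7/6*γ26 + 14/3*γ45 - 16/9*γ56 - 5/12*γ124 - 5/3*γ156 - 35/8*γ234 - 14/3*γ1234 + 49/4*γ1236
step 2: -35/24*γ56 - 16/27*γ234 + 14/9*γ236 + 7/18*γ345 - 4/27*γ356 - 35/12*γ2345
step 3: 7/3*γ3 + 40/27*γ24 - 35/16*γ25 - 35/9*γ26 + 35/36*γ45 - 10/27*γ56 - 64/81*γ123 - 245/72*γ126 - 245/36*γ134 - 14/27*γ135 + 2/9*γ235 - 175/24*γ245 + 8/9*γ346 + 175/48*γ356 - 49/54*γ1234 - 35/9*γ1235 - 28/81*γ1236 + 112/81*γ1345 + 98/27*γ1356 - 35/18*γ1456 - 35/8*γ3456 + 56/27*γ12346 + 16/81*γ13456 + 7/12*γ23456
Answer: 7/3*γ3 + 40/27*γ24 - 35/16*γ25 - 35/9*γ26 + 35/36*γ45 - 10/27*γ56 - 64/81*γ123 - 245/72*γ126 - 245/36*γ134 - 14/27*γ135 + 2/9*γ235 - 175/24*γ245 + 8/9*γ346 + 175/48*γ356 - 49/54*γ1234 - 35/9*γ1235 - 28/81*γ1236 + 112/81*γ1345 + 98/27*γ1356 - 35/18*γ1456 - 35/8*γ3456 + 56/27*γ12346 + 16/81*γ13456 + 7/12*γ23456


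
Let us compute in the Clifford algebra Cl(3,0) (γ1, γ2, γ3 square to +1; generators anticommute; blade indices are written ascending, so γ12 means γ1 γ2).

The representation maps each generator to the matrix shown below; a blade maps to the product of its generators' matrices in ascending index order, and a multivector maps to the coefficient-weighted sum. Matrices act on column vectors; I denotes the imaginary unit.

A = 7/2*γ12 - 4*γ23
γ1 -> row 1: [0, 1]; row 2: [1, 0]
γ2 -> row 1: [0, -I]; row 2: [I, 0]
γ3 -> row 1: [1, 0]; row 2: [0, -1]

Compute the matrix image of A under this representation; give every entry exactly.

Bivector images (products of the table entries): rho(γ12) = rho(γ1)rho(γ2) = row 1: [I, 0]; row 2: [0, -I]; rho(γ23) = rho(γ2)rho(γ3) = row 1: [0, I]; row 2: [I, 0].
M = (7/2)*rho(γ12) + (-4)*rho(γ23), summed entrywise:
Answer: row 1: [7*I/2, -4*I]; row 2: [-4*I, -7*I/2]
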